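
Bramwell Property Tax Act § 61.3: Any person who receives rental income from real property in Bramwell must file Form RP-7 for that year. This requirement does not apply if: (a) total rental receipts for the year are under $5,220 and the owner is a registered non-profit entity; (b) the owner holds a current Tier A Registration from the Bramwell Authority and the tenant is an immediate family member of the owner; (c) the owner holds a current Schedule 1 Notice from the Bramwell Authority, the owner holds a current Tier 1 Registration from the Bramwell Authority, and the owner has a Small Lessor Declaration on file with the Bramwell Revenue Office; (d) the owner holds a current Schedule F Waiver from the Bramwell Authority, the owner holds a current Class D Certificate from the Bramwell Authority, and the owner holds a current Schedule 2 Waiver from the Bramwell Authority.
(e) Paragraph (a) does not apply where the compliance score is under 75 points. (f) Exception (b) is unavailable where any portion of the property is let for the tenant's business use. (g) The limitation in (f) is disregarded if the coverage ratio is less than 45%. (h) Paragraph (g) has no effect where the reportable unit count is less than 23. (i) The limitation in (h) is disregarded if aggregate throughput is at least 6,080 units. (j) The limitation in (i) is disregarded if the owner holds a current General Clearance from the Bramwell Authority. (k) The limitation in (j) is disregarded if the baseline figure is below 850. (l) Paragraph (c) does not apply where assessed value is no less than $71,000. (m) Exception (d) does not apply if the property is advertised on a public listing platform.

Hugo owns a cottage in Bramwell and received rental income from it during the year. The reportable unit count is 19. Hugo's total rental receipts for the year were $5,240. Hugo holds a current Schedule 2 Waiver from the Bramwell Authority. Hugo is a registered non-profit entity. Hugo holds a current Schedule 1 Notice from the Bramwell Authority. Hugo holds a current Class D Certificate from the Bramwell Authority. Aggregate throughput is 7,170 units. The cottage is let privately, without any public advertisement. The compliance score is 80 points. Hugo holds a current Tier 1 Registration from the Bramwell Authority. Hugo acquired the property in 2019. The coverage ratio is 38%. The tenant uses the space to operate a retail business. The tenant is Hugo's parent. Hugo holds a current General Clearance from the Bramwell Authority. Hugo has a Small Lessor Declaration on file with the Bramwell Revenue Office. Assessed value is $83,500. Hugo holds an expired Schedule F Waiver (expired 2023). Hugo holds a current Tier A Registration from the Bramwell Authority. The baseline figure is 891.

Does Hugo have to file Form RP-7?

Exception (a) does not apply: total rental receipts for the year are $5,240, not under $5,220.
All of (b)'s requirements are met (a current Tier A Registration is held; the tenant is an immediate family member). Turning to paragraphs (f)–(k): (f) operates against (b): the space is let for business use. (g) is triggered (the coverage ratio is 38%, less than the 45% limit), but is displaced by (h): (h) is engaged — the reportable unit count is 19, less than the 23 limit. (i) would limit (h) — aggregate throughput is 7,170 units, meeting the 6,080 units threshold — but (j) sets (i) aside: (j) operates against (i): a current General Clearance is held. (k), which would lift (j), is not triggered — the baseline figure is 891, not below 850. So (b) is unavailable.
Exception (c) is satisfied on its face — a current Schedule 1 Notice is held; a current Tier 1 Registration is held; a Small Lessor Declaration is on file. Turning to paragraph (l): (l) is engaged — assessed value is $83,500, meeting the $71,000 threshold. Exception (c) does not apply.
Exception (d) fails — the Schedule F Waiver is not current.
None of the exceptions is available; § 61.3 applies in full.

Yes — Hugo must file Form RP-7.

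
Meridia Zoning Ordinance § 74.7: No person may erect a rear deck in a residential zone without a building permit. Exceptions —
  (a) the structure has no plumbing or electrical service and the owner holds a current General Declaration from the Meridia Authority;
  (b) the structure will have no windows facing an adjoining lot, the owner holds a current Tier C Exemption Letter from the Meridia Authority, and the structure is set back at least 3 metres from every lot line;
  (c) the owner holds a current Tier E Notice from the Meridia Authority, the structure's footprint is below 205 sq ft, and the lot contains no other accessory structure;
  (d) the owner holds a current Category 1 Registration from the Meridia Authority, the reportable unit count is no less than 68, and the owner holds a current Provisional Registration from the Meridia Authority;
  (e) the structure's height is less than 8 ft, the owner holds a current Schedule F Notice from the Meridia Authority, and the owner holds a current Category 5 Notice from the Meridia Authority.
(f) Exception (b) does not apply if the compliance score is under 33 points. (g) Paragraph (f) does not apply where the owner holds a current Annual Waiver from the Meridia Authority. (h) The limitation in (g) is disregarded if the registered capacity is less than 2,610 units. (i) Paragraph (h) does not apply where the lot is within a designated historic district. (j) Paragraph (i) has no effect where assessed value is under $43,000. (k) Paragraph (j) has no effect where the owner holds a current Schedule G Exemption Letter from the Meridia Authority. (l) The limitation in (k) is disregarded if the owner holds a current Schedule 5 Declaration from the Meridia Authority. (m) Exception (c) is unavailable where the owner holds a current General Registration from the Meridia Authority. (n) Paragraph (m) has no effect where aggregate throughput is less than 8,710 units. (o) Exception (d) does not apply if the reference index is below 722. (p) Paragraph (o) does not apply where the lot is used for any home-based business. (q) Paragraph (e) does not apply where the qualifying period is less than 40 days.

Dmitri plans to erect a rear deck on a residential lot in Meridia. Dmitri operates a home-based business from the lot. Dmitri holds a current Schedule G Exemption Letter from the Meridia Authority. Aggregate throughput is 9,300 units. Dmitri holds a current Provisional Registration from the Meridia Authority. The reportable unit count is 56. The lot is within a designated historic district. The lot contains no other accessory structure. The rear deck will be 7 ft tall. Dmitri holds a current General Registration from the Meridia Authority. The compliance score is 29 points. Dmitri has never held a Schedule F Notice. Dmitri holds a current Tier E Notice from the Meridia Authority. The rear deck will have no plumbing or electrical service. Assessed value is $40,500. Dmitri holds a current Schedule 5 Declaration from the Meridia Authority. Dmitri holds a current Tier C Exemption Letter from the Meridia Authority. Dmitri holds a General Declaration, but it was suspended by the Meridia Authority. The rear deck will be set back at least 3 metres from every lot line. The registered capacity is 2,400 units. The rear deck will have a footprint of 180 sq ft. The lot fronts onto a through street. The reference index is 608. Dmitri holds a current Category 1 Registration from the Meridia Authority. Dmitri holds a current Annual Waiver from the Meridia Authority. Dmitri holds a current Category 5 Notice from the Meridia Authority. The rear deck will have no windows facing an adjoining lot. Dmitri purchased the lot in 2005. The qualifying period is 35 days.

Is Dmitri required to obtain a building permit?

Exception (a) requires that the owner holds a current General Declaration from the Meridia Authority; but the General Declaration is not current, so (a) is unavailable.
Exception (b): no windows face an adjoining lot; a current Tier C Exemption Letter is held; the setback is at least 3 m on every side — every condition holds. Turning to paragraphs (f)–(l): (f) operates against (b): the compliance score is 29 points, under the 33 points limit. (g) would limit (f) — a current Annual Waiver is held — but (h) sets (g) aside: (h) applies — the registered capacity is 2,400 units, less than the 2,610 units limit. (i) is engaged (the lot is in a historic district), but is displaced by (j): (j) operates against (i): assessed value is $40,500, under the $43,000 limit. (k) would limit (j) — a current Schedule G Exemption Letter is held — but (l) sets (k) aside: (l) is engaged — a current Schedule 5 Declaration is held. Exception (b) does not apply.
All of (c)'s requirements are met (a current Tier E Notice is held; the structure's footprint is 180 sq ft, below the 205 sq ft limit; the lot has no other accessory structure). But: (m) operates — a current General Registration is held. (n) does not operate here (aggregate throughput is 9,300 units, not less than 8,710 units), so (m) stands. (c) is therefore removed.
Exception (d) does not apply: the reportable unit count is 56, short of 68.
Exception (e) fails — there is no Schedule F Notice in force.
No exception applies. The general rule governs.

Yes — Dmitri must obtain a building permit.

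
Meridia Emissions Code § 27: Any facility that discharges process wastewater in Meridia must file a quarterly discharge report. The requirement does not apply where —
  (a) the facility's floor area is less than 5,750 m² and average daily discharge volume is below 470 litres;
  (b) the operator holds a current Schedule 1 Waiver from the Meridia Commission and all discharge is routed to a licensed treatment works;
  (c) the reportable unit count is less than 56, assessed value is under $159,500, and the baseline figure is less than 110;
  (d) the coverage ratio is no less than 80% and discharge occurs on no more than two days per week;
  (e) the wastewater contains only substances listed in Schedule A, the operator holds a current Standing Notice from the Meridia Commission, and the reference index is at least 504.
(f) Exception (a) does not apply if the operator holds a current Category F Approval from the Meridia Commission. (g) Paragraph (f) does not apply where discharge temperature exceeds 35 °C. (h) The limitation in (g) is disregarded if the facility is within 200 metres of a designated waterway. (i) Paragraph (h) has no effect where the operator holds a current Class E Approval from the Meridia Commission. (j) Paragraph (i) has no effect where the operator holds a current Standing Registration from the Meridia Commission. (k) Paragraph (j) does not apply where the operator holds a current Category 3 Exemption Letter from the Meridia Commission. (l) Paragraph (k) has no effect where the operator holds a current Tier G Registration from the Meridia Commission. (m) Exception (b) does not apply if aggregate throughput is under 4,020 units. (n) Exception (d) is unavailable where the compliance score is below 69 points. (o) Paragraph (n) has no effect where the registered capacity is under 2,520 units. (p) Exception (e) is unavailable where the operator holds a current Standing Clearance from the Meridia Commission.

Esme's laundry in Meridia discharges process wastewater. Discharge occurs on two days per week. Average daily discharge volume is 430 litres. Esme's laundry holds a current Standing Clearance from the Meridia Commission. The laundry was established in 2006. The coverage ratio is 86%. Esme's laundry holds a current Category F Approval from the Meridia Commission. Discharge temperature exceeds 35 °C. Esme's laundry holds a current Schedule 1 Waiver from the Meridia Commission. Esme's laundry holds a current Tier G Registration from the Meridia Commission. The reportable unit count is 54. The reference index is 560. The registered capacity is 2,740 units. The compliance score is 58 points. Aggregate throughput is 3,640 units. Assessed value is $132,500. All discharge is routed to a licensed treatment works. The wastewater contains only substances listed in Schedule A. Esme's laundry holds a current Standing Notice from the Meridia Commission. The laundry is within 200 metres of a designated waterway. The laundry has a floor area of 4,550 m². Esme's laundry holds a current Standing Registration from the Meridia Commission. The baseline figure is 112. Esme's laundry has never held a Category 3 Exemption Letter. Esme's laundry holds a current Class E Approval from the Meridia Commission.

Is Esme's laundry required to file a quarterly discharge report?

Yes — Esme's laundry must file a quarterly discharge report.

All of (a)'s requirements are met (the facility's floor area is 4,550 m², less than the 5,750 m² limit; average daily discharge volume is 430 litres, below the 470 litres limit). But applying paragraphs (f)–(l): (f) is triggered — a current Category F Approval is held. (g) would limit (f) — discharge temperature exceeds 35 °C — but (h) sets (g) aside: (h) operates against (g): the laundry is within 200 m of a designated waterway. (i) operates (a current Class E Approval is held), but is itself disapplied by (j): (j) operates against (i): a current Standing Registration is held. (k) does not operate here (there is no Category 3 Exemption Letter in force), so (j) stands. Exception (a) does not apply.
Exception (b) is satisfied on its face — a current Schedule 1 Waiver is held; discharge is routed to a licensed treatment works. But: (m) operates against (b): aggregate throughput is 3,640 units, under the 4,020 units limit. Exception (b) does not apply.
Exception (c) fails — the baseline figure is 112, not less than 110.
Exception (d) is satisfied on its face — the coverage ratio is 86%, meeting the 80% threshold; discharge occurs on no more than two days per week. But applying paragraphs (n)–(o): (n) operates against (d): the compliance score is 58 points, below the 69 points limit. (o), which would lift (n), is not engaged — the registered capacity is 2,740 units, not under 2,520 units. (d) is therefore removed.
Exception (e)'s conditions are all satisfied: the wastewater is Schedule-A-only; a current Standing Notice is held; the reference index is 560, meeting the 504 threshold. Turning to paragraph (p): (p) operates against (e): a current Standing Clearance is held. So (e) is unavailable.
No exception applies. The general rule governs.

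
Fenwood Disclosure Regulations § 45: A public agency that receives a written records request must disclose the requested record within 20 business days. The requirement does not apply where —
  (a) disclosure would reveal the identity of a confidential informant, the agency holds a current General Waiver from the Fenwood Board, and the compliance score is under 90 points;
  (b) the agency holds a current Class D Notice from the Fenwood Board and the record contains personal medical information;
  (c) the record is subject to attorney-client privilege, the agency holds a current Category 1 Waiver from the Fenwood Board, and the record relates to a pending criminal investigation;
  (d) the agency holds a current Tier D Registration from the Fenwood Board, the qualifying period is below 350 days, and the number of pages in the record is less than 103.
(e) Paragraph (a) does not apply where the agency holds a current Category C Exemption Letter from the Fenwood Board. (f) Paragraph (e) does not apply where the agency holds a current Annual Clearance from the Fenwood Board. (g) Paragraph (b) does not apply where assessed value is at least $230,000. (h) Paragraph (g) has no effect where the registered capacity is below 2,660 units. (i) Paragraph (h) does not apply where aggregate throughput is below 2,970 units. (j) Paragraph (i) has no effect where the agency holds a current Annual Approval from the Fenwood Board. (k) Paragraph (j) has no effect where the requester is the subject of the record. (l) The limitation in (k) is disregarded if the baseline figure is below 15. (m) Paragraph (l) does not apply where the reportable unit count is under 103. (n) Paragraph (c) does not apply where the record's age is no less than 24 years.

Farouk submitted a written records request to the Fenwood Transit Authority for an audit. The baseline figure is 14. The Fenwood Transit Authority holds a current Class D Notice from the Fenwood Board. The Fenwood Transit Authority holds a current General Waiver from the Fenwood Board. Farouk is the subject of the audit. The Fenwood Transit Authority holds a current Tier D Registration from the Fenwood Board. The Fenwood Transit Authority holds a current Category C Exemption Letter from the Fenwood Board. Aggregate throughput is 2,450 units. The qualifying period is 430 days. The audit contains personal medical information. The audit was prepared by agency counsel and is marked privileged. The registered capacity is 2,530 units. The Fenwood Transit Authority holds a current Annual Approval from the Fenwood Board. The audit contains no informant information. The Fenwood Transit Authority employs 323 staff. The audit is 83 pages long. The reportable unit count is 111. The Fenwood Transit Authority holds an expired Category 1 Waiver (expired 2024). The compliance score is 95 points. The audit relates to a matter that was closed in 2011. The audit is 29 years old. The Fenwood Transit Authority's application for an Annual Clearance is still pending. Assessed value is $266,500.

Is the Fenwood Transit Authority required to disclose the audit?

No — exception (b) applies; the Fenwood Transit Authority is not required to disclose the audit.

Exception (a) does not apply: the audit contains no informant information.
All of (b)'s requirements are met (a current Class D Notice is held; the audit contains personal medical information). Considering the limiting provisions: (g) operates (assessed value is $266,500, meeting the $230,000 threshold), but is overridden by (h): (h) applies — the registered capacity is 2,530 units, below the 2,660 units limit. (i) would limit (h) — aggregate throughput is 2,450 units, below the 2,970 units limit — but (j) sets (i) aside: (j) operates — a current Annual Approval is held. (k) is engaged (Farouk is the subject of the audit), but is itself disapplied by (l): (l) operates against (k): the baseline figure is 14, below the 15 limit. (m), which would lift (l), does not operate here — the reportable unit count is 111, not under 103. Exception (b) stands.
Exception (c) requires that the agency holds a current Category 1 Waiver from the Fenwood Board; but the Category 1 Waiver is not current, so (c) is unavailable.
Exception (d) does not apply: the qualifying period is 430 days, not below 350 days.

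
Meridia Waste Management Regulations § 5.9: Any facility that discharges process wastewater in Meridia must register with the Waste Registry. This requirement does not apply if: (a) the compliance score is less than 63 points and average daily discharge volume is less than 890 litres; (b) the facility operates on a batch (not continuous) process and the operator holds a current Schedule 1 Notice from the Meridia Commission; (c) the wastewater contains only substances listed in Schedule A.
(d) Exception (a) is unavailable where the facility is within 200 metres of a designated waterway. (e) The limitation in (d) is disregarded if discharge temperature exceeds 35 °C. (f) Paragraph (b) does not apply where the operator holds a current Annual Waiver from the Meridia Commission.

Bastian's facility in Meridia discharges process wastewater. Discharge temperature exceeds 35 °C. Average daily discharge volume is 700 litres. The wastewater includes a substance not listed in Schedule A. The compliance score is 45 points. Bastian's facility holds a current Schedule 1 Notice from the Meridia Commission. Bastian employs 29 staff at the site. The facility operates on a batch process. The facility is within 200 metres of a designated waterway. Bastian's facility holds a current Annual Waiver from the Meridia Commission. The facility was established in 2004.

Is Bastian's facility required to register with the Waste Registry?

No — exception (a) applies; Bastian's facility is not required to register with the Waste Registry.

Exception (a): the compliance score is 45 points, less than the 63 points limit; average daily discharge volume is 700 litres, less than the 890 litres limit — every condition holds. As to paragraphs (d)–(e): (d) is engaged (the facility is within 200 m of a designated waterway), but is overridden by (e): (e) applies — discharge temperature exceeds 35 °C. (a) remains available.
Exception (b) is satisfied on its face — the facility operates on a batch process; a current Schedule 1 Notice is held. However, paragraph (f) must be considered: (f) operates against (b): a current Annual Waiver is held. So (b) is unavailable.
Exception (c) does not apply: the wastewater includes a non-Schedule-A substance.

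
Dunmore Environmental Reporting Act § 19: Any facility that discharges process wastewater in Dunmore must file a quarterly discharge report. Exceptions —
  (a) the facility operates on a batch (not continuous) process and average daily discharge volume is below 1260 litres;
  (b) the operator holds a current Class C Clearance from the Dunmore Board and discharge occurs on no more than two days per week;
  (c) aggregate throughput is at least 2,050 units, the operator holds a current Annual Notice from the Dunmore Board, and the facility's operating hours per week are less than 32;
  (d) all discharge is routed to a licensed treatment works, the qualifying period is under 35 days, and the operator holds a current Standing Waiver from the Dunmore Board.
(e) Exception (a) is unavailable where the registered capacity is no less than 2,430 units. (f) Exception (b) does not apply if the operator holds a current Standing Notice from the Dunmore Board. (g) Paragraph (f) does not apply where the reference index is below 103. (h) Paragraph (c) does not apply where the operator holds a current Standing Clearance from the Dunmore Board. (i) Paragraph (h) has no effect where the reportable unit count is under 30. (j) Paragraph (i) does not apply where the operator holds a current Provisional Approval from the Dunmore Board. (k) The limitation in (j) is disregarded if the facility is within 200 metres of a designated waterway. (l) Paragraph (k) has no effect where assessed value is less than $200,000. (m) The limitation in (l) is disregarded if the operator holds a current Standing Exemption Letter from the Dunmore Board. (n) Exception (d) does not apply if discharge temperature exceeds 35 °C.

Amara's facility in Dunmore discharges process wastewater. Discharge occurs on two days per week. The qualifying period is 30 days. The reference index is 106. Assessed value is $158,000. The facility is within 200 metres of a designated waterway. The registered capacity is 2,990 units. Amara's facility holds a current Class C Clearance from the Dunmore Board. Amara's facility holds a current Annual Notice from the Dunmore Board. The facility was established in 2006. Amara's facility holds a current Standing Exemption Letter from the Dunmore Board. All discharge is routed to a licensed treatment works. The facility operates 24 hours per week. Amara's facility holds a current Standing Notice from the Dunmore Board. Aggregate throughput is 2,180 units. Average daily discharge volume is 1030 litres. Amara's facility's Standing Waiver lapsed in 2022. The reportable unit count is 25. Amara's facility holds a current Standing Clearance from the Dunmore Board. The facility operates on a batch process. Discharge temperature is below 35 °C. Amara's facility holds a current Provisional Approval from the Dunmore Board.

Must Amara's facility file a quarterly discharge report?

Exception (a)'s conditions are all satisfied: the facility operates on a batch process; average daily discharge volume is 1030 litres, below the 1260 litres limit. However, paragraph (e) must be considered: (e) is triggered — the registered capacity is 2,990 units, meeting the 2,430 units threshold. (a) is therefore removed.
Exception (b): a current Class C Clearance is held; discharge occurs on no more than two days per week — every condition holds. Turning to paragraphs (f)–(g): (f) operates against (b): a current Standing Notice is held. (g) is not triggered (the reference index is 106, not below 103), so (f) stands. (b) is therefore removed.
Exception (c) is satisfied on its face — aggregate throughput is 2,180 units, meeting the 2,050 units threshold; a current Annual Notice is held; the facility's operating hours per week are 24, less than the 32 limit. As to paragraphs (h)–(m): (h) operates (a current Standing Clearance is held), but is itself disapplied by (i): (i) operates against (h): the reportable unit count is 25, under the 30 limit. (j) would limit (i) — a current Provisional Approval is held — but (k) sets (j) aside: (k) is engaged — the facility is within 200 m of a designated waterway. (l) would limit (k) — assessed value is $158,000, less than the $200,000 limit — but (m) sets (l) aside: (m) is triggered — a current Standing Exemption Letter is held. (c) remains available.
Exception (d) does not apply: no current Standing Waiver is held.

No — exception (c) applies; Amara's facility is not required to file a quarterly discharge report.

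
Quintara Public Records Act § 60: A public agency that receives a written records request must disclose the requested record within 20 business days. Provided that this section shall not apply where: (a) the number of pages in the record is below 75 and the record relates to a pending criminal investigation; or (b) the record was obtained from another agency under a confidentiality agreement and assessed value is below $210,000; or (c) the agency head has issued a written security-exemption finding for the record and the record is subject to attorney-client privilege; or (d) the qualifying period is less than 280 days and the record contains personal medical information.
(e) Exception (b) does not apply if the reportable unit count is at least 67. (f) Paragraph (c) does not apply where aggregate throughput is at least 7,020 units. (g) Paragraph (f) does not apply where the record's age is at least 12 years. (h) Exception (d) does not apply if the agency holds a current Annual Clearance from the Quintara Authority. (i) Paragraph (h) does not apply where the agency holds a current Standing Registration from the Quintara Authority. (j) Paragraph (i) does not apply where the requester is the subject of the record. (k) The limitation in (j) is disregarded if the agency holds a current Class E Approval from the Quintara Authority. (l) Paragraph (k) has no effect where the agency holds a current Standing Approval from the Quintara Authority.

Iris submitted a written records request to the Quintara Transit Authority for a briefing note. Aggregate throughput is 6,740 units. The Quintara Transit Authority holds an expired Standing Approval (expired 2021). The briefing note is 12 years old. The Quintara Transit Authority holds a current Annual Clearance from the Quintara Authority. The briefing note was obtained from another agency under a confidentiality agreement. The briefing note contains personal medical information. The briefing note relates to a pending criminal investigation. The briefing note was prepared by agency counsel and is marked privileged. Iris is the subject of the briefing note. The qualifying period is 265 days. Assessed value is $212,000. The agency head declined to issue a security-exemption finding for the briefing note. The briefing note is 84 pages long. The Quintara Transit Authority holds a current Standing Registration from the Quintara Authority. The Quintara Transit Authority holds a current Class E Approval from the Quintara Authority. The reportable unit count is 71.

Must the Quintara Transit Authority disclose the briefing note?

Exception (a) requires that the number of pages in the record is below 75; but the number of pages in the record is 84, not below 75, so (a) is unavailable.
Exception (b) fails — assessed value is $212,000, not below $210,000.
Exception (c) fails — the agency head declined to issue a security-exemption finding.
All of (d)'s requirements are met (the qualifying period is 265 days, less than the 280 days limit; the briefing note contains personal medical information). Considering the limiting provisions: (h) is engaged (a current Annual Clearance is held), but yields to (i): (i) operates — a current Standing Registration is held. (j) operates (Iris is the subject of the briefing note), but is itself disapplied by (k): (k) operates — a current Class E Approval is held. (l) is not triggered (there is no Standing Approval in force), so (k) stands. So (d) applies.

No — exception (d) applies; the Quintara Transit Authority is not required to disclose the briefing note.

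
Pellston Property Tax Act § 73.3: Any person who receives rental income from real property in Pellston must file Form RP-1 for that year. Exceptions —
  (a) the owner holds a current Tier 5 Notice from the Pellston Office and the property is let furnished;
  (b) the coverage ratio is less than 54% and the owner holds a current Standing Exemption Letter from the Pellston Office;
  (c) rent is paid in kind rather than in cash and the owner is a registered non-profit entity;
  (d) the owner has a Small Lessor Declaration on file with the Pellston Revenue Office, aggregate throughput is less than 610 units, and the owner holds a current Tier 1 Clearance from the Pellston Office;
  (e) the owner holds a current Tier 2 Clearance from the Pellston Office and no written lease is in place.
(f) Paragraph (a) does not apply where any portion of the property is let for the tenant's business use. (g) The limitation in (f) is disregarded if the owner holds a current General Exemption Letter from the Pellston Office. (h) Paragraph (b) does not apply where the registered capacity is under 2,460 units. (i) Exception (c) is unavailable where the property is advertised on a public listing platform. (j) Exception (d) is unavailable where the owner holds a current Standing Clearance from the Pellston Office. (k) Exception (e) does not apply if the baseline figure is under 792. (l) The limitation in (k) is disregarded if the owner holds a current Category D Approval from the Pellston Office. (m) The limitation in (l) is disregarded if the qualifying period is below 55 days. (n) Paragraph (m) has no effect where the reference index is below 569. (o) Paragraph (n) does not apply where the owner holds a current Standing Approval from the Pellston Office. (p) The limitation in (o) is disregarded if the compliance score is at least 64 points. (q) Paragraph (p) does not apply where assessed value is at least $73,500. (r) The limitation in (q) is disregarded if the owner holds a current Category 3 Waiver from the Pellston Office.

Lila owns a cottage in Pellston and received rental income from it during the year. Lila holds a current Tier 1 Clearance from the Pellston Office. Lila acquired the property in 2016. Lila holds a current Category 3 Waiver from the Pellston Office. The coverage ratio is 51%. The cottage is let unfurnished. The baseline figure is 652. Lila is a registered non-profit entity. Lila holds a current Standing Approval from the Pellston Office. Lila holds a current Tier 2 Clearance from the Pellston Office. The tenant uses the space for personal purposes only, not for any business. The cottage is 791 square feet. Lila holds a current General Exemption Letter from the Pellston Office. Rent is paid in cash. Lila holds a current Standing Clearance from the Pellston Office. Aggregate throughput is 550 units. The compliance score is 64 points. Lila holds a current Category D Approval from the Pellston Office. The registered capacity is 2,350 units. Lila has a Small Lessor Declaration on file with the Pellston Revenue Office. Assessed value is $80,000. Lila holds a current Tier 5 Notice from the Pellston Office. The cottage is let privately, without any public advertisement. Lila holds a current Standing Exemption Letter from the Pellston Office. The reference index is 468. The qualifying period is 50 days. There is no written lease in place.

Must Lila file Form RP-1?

No — exception (e) applies; Lila is not required to file Form RP-1.

Exception (a) fails — the property is let unfurnished.
Exception (b): the coverage ratio is 51%, less than the 54% limit; a current Standing Exemption Letter is held — every condition holds. Turning to paragraph (h): (h) is engaged — the registered capacity is 2,350 units, under the 2,460 units limit. Exception (b) does not apply.
Exception (c) does not apply: rent is paid in cash.
Exception (d): a Small Lessor Declaration is on file; aggregate throughput is 550 units, less than the 610 units limit; a current Tier 1 Clearance is held — every condition holds. Turning to paragraph (j): (j) operates — a current Standing Clearance is held. Exception (d) does not apply.
Exception (e): a current Tier 2 Clearance is held; there is no written lease — every condition holds. Under paragraphs (k)–(r): (k) would limit (e) — the baseline figure is 652, under the 792 limit — but (l) sets (k) aside: (l) operates against (k): a current Category D Approval is held. (m) is engaged (the qualifying period is 50 days, below the 55 days limit), but yields to (n): (n) is triggered — the reference index is 468, below the 569 limit. (o) would limit (n) — a current Standing Approval is held — but (p) sets (o) aside: (p) operates against (o): the compliance score is 64 points, meeting the 64 points threshold. (q) would limit (p) — assessed value is $80,000, meeting the $73,500 threshold — but (r) sets (q) aside: (r) applies — a current Category 3 Waiver is held. (e) remains available.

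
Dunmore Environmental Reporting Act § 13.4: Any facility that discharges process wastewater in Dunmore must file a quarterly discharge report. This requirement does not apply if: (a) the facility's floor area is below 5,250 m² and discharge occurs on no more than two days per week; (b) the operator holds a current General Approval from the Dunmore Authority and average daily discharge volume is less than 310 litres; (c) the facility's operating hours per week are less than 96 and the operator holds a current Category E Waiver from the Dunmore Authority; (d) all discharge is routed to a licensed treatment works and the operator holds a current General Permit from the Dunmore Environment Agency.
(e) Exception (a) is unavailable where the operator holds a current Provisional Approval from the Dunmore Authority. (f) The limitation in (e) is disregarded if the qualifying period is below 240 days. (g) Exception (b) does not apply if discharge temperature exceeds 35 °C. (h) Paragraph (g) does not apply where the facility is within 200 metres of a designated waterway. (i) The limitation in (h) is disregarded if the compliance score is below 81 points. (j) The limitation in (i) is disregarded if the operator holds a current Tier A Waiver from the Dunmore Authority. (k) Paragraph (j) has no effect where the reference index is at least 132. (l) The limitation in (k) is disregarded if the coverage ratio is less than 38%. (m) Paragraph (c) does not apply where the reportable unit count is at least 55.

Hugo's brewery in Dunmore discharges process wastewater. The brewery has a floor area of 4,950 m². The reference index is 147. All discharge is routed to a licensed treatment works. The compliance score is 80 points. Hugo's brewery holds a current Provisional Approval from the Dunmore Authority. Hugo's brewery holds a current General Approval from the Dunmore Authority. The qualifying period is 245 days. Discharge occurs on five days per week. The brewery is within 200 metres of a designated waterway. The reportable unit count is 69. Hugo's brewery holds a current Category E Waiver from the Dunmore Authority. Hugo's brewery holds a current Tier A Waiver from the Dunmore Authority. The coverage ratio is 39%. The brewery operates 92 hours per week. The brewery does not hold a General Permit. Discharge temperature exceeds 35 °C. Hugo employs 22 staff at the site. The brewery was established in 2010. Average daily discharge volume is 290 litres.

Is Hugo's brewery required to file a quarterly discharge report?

Yes — Hugo's brewery must file a quarterly discharge report.

Exception (a) requires that discharge occurs on no more than two days per week; but discharge occurs on five days per week, so (a) is unavailable.
All of (b)'s requirements are met (a current General Approval is held; average daily discharge volume is 290 litres, less than the 310 litres limit). Turning to paragraphs (g)–(l): (g) operates against (b): discharge temperature exceeds 35 °C. (h) would limit (g) — the brewery is within 200 m of a designated waterway — but (i) sets (h) aside: (i) applies — the compliance score is 80 points, below the 81 points limit. (j) would limit (i) — a current Tier A Waiver is held — but (k) sets (j) aside: (k) operates against (j): the reference index is 147, meeting the 132 threshold. (l) is inapplicable (the coverage ratio is 39%, not less than 38%), so (k) stands. (b) is therefore removed.
Exception (c) is satisfied on its face — the facility's operating hours per week are 92, less than the 96 limit; a current Category E Waiver is held. But: (m) operates against (c): the reportable unit count is 69, meeting the 55 threshold. So (c) is unavailable.
Exception (d) does not apply: no General Permit is held.
None of the exceptions is available; § 13.4 applies in full.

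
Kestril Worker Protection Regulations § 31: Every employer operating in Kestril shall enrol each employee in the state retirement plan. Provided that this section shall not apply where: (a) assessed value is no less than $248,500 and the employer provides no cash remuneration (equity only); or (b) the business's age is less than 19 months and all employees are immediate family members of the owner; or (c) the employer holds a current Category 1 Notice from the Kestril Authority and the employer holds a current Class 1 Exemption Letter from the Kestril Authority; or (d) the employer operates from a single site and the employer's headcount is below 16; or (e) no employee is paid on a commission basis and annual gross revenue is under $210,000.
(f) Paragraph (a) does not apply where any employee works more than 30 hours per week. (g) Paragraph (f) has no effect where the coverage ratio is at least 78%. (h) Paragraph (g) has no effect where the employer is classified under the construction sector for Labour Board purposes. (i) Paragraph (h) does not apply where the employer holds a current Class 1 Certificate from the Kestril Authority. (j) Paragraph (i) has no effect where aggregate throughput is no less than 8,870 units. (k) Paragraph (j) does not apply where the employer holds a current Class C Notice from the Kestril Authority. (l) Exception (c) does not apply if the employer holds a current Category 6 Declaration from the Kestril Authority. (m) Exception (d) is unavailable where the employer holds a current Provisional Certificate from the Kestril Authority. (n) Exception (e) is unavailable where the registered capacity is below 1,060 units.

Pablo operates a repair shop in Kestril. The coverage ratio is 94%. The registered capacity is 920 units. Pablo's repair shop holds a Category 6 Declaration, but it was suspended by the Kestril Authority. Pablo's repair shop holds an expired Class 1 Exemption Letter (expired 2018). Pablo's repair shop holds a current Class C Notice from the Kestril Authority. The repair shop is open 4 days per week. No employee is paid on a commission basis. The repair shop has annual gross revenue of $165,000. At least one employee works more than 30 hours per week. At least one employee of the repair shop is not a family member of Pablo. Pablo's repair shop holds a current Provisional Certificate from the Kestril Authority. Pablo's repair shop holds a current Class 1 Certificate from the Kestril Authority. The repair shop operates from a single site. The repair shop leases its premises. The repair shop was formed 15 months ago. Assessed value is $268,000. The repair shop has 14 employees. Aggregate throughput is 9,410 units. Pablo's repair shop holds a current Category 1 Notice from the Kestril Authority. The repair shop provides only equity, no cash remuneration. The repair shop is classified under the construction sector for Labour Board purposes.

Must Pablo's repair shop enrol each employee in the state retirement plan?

No — exception (a) applies; Pablo's repair shop is not required to enrol each employee in the state retirement plan.

Exception (a): assessed value is $268,000, meeting the $248,500 threshold; remuneration is equity-only — every condition holds. As to paragraphs (f)–(k): (f) would limit (a) — at least one employee exceeds 30 hours/week — but (g) sets (f) aside: (g) operates against (f): the coverage ratio is 94%, meeting the 78% threshold. (h) would limit (g) — the repair shop is classified under the construction sector — but (i) sets (h) aside: (i) is engaged — a current Class 1 Certificate is held. (j) is engaged (aggregate throughput is 9,410 units, meeting the 8,870 units threshold), but is itself disapplied by (k): (k) applies — a current Class C Notice is held. Exception (a) stands.
Exception (b) fails — at least one employee is not a family member.
Exception (c) fails — there is no Class 1 Exemption Letter in force.
Exception (d)'s conditions are all satisfied: the employer operates from a single site; the employer's headcount is 14, below the 16 limit. But applying paragraph (m): (m) operates against (d): a current Provisional Certificate is held. So (d) is unavailable.
Exception (e)'s conditions are all satisfied: no employee is paid on commission; annual gross revenue is $165,000, under the $210,000 limit. But: (n) is engaged — the registered capacity is 920 units, below the 1,060 units limit. Exception (e) does not apply.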